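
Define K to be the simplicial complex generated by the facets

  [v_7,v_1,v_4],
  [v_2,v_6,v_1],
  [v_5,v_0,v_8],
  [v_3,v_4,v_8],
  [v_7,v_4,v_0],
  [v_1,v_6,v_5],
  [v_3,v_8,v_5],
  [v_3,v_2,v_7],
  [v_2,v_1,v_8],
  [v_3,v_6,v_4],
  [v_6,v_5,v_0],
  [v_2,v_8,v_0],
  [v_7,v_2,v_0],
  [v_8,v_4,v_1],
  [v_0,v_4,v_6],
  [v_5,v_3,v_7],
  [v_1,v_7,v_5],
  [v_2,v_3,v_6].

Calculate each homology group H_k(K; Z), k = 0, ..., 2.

Order the vertices as v_0 < v_1 < v_2 < v_3 < v_4 < v_5 < v_6 < v_7 < v_8. Listing each simplex with vertices in this order, K has dimension 2 with simplices:

  0-simplices (9): [v_0], [v_1], [v_2], [v_3], [v_4], [v_5], [v_6], [v_7], [v_8]
  1-simplices (27): (27 of them)
  2-simplices (18): (18 of them)

so the chain groups are C_0 ≅ Z^9, C_1 ≅ Z^27, C_2 ≅ Z^18.

Boundary ∂_1: C_1 → C_0 sends each edge [p,q] (with p < q) to q − p. For instance
  ∂[v_3,v_5] = [v_5] − [v_3].
The 9×27 boundary matrix has rank 8 and Smith normal form diag(1,1,1,1,1,1,1,1).

∂_2: C_2 → C_1 sends each 2-simplex [p,q,r] to [q,r] − [p,r] + [p,q]. For instance
  ∂[v_2,v_3,v_6] = [v_3,v_6] − [v_2,v_6] + [v_2,v_3],
  ∂[v_0,v_5,v_8] = [v_5,v_8] − [v_0,v_8] + [v_0,v_5].
The 27×18 boundary matrix has rank 17 and Smith normal form diag(1,1,1,1,1,1,1,1,1,1,1,1,1,1,1,1,1).

Now H_k = ker ∂_k / im ∂_{k+1}, so:

  H_0: rank C_0 − rank ∂_1 = 9 − 8 = 1, and the invariant factors of ∂_1 are all 1, so H_0 ≅ Z.
  H_1: rank ker ∂_1 − rank ∂_2 = (27 − 8) − 17 = 2, and the invariant factors of ∂_2 are all 1, so H_1 ≅ Z^2.
  H_2: rank ker ∂_2 − rank ∂_3 = (18 − 17) − 0 = 1, and there is no ∂_3, so H_2 ≅ Z.

H_0 = Z,  H_1 = Z^2,  H_2 = Z.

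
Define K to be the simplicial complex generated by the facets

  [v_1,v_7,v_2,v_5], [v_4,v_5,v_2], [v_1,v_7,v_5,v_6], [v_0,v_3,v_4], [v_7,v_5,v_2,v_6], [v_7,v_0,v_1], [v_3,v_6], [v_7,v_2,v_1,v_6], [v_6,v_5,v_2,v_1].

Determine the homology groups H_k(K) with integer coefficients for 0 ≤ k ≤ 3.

Order the vertices as v_0 < v_1 < v_2 < v_3 < v_4 < v_5 < v_6 < v_7. Listing each simplex with vertices in this order, K has dimension 3 with simplices:

  0-simplices (8): [v_0], [v_1], [v_2], [v_3], [v_4], [v_5], [v_6], [v_7]
  1-simplices (18): (18 of them)
  2-simplices (13): (13 of them)
  3-simplices (5): [v_1,v_2,v_5,v_6], [v_1,v_2,v_5,v_7], [v_1,v_2,v_6,v_7], [v_1,v_5,v_6,v_7], [v_2,v_5,v_6,v_7]

giving chain groups C_0 ≅ Z^8, C_1 ≅ Z^18, C_2 ≅ Z^13, C_3 ≅ Z^5.

Boundary ∂_1: C_1 → C_0 sends each edge [p,q] (with p < q) to q − p. For instance
  ∂[v_4,v_5] = [v_5] − [v_4].
This gives a 8×18 integer matrix of rank 7; reducing to Smith normal form yields diagonal entries (1,1,1,1,1,1,1).

∂_2: C_2 → C_1 acts by ∂[p,q,r] = [q,r] − [p,r] + [p,q]. For instance
  ∂[v_1,v_2,v_5] = [v_2,v_5] − [v_1,v_5] + [v_1,v_2],
  ∂[v_0,v_3,v_4] = [v_3,v_4] − [v_0,v_4] + [v_0,v_3].
As a 18×13 matrix over Z this has rank 9, with invariant factors (1,1,1,1,1,1,1,1,1).

∂_3: C_3 → C_2 sends each 3-simplex σ to the alternating sum Σ_i (−1)^i (σ with its i-th vertex removed). For instance
  ∂[v_1,v_2,v_6,v_7] = [v_2,v_6,v_7] − [v_1,v_6,v_7] + [v_1,v_2,v_7] − [v_1,v_2,v_6],
  ∂[v_2,v_5,v_6,v_7] = [v_5,v_6,v_7] − [v_2,v_6,v_7] + [v_2,v_5,v_7] − [v_2,v_5,v_6].
As a 13×5 matrix over Z this has rank 4, with invariant factors (1,1,1,1).

Reading off H_k = ker ∂_k / im ∂_{k+1}:

  H_0: rank C_0 − rank ∂_1 = 8 − 7 = 1, and the invariant factors of ∂_1 are all 1, so H_0 ≅ Z.
  H_1: rank ker ∂_1 − rank ∂_2 = (18 − 7) − 9 = 2, and the invariant factors of ∂_2 are all 1, so H_1 ≅ Z^2.
  H_2: rank ker ∂_2 − rank ∂_3 = (13 − 9) − 4 = 0, and the invariant factors of ∂_3 are all 1, so H_2 ≅ 0.
  H_3: rank ker ∂_3 − rank ∂_4 = (5 − 4) − 0 = 1, and there is no ∂_4, so H_3 ≅ Z.

As a check, the Euler characteristic is 8 − 18 + 13 − 5 = -2, which agrees with 1 − 2 + 0 − 1 = -2.

H_0 = Z,  H_1 = Z^2,  H_2 = 0,  H_3 = Z.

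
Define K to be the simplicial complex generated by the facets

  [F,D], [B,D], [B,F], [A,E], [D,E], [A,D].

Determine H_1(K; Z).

H_1 ≅ Z^2.

Take the total order A < B < D < E < F on the vertex set. Then K (dimension 1) consists of the simplices:

  0-simplices (5): A, B, D, E, F
  1-simplices (6): AD, AE, BD, BF, DE, DF

Hence C_0 ≅ Z^5, C_1 ≅ Z^6.

∂_1: C_1 → C_0 maps an edge to its endpoints' difference, ∂[p,q] = q − p. For instance
  ∂AE = E − A.
As a 5×6 matrix over Z this has rank 4, with invariant factors (1,1,1,1).

From H_k ≅ ker(∂_k) / im(∂_{k+1}) we obtain:

  H_1: rank ker ∂_1 − rank ∂_2 = (6 − 4) − 0 = 2, and there is no ∂_2, so H_1 = Z^2.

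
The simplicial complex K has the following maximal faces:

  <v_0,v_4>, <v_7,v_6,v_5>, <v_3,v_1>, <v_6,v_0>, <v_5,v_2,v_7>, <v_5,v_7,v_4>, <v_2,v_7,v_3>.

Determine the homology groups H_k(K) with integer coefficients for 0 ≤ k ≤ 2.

We work with the vertex ordering v_0 < v_1 < v_2 < v_3 < v_4 < v_5 < v_6 < v_7. The simplices of K, each written with vertices in increasing order, are:

  0-simplices (8): [v_0], [v_1], [v_2], [v_3], [v_4], [v_5], [v_6], [v_7]
  1-simplices (12): [v_0,v_4], [v_0,v_6], [v_1,v_3], [v_2,v_3], [v_2,v_5], [v_2,v_7], [v_3,v_7], [v_4,v_5], [v_4,v_7], [v_5,v_6], [v_5,v_7], [v_6,v_7]
  2-simplices (4): [v_2,v_3,v_7], [v_2,v_5,v_7], [v_4,v_5,v_7], [v_5,v_6,v_7]

so the chain groups are C_0 ≅ Z^8, C_1 ≅ Z^12, C_2 ≅ Z^4.

Boundary ∂_1: C_1 → C_0 maps an edge to its endpoints' difference, ∂[p,q] = q − p.
The 8×12 boundary matrix has rank 7 and Smith normal form diag(1,1,1,1,1,1,1).

The boundary map ∂_2: C_2 → C_1 maps a triangle to the signed sum of its edges. For instance
  ∂[v_4,v_5,v_7] = [v_5,v_7] − [v_4,v_7] + [v_4,v_5],
  ∂[v_5,v_6,v_7] = [v_6,v_7] − [v_5,v_7] + [v_5,v_6].
As a 12×4 matrix over Z this has rank 4, with invariant factors (1,1,1,1).

Reading off H_k = ker ∂_k / im ∂_{k+1}:

  H_0: rank C_0 − rank ∂_1 = 8 − 7 = 1, and the invariant factors of ∂_1 are all 1, so H_0 = Z.
  H_1: rank ker ∂_1 − rank ∂_2 = (12 − 7) − 4 = 1, and the invariant factors of ∂_2 are all 1, so H_1 = Z.
  H_2: rank ker ∂_2 − rank ∂_3 = (4 − 4) − 0 = 0, and there is no ∂_3, so H_2 = 0.

H_0 ≅ Z,  H_1 ≅ Z,  H_2 = 0.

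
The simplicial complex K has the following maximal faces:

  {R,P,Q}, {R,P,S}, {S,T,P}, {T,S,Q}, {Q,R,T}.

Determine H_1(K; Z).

H_1 = Z.

We work with the vertex ordering P < Q < R < S < T. The simplices of K, each written with vertices in increasing order, are:

  0-simplices (5): P, Q, R, S, T
  1-simplices (10): PQ, PR, PS, PT, QR, QS, QT, RS, RT, ST
  2-simplices (5): PQR, PRS, PST, QRT, QST

so the chain groups are C_0 ≅ Z^5, C_1 ≅ Z^10, C_2 ≅ Z^5.

Boundary ∂_1: C_1 → C_0 maps an edge to its endpoints' difference, ∂[p,q] = q − p. For instance
  ∂QR = R − Q.
This gives a 5×10 integer matrix of rank 4; reducing to Smith normal form yields diagonal entries (1,1,1,1).

∂_2: C_2 → C_1 maps a triangle to the signed sum of its edges. For instance
  ∂QRT = RT − QT + QR,
  ∂PQR = QR − PR + PQ.
This gives a 10×5 integer matrix of rank 5; reducing to Smith normal form yields diagonal entries (1,1,1,1,1).

Computing H_k = (kernel of ∂_k) / (image of ∂_{k+1}):

  H_1: rank ker ∂_1 − rank ∂_2 = (10 − 4) − 5 = 1, and the invariant factors of ∂_2 are all 1, so H_1 = Z.

(K is a triangulation of the Möbius band.)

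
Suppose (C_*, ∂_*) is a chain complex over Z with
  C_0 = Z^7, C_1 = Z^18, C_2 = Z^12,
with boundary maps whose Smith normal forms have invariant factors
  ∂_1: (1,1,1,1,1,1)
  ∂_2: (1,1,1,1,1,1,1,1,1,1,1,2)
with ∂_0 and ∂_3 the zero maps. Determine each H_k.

H_0: b_0 = 7 − 0 − 6 = 1; torsion from ∂_1 factors > 1: none. So H_0 = Z.
H_1: b_1 = 18 − 6 − 12 = 0; torsion from ∂_2 factors > 1: [2]. So H_1 = Z/2Z.
H_2: b_2 = 12 − 12 − 0 = 0; torsion from ∂_3 factors > 1: none. So H_2 = 0.

H_0 = Z,  H_1 = Z/2Z,  H_2 = 0.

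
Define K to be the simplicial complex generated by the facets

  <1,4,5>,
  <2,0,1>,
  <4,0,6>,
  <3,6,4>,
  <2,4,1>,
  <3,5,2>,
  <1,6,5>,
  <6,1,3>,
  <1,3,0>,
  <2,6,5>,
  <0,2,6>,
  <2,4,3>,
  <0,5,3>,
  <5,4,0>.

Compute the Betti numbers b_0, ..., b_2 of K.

K has 7 vertices, 21 edges, 14 triangles.
rank ∂_0 = 0, rank ∂_1 = 6 ⇒ b_0 = 7 − 0 − 6 = 1; all invariant factors of ∂_1 are 1 so no torsion. So H_0 = Z.
rank ∂_1 = 6, rank ∂_2 = 13 ⇒ b_1 = 21 − 6 − 13 = 2; all invariant factors of ∂_2 are 1 so no torsion. So H_1 = Z^2.
rank ∂_2 = 13, rank ∂_3 = 0 ⇒ b_2 = 14 − 13 − 0 = 1. So H_2 = Z.

b_0 = 1, b_1 = 2, b_2 = 1.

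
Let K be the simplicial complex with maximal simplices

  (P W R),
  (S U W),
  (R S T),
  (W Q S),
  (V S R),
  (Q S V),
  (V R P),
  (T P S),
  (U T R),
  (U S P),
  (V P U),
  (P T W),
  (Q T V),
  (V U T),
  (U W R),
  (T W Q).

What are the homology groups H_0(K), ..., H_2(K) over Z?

H_0 ≅ Z,  H_1 ≅ Z^2,  H_2 ≅ Z.

K has 8 vertices, 24 edges, 16 triangles.
rank ∂_0 = 0, rank ∂_1 = 7 ⇒ b_0 = 8 − 0 − 7 = 1; all invariant factors of ∂_1 are 1 so no torsion. So H_0 = Z.
rank ∂_1 = 7, rank ∂_2 = 15 ⇒ b_1 = 24 − 7 − 15 = 2; all invariant factors of ∂_2 are 1 so no torsion. So H_1 = Z^2.
rank ∂_2 = 15, rank ∂_3 = 0 ⇒ b_2 = 16 − 15 − 0 = 1. So H_2 = Z.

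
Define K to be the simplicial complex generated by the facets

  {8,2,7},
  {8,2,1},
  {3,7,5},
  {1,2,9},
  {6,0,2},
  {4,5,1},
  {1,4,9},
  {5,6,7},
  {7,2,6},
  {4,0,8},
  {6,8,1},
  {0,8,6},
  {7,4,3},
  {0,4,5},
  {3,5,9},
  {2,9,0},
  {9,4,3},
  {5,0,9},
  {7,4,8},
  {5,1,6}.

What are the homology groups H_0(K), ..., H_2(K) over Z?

H_0 = Z,  H_1 = Z ⊕ Z/2,  H_2 = 0.

Fix the vertex order 0 < 1 < 2 < 3 < 4 < 5 < 6 < 7 < 8 < 9 and write every simplex with vertices in increasing order. Then dim K = 2 and the simplices of K are:

  0-simplices (10): [0], [1], [2], [3], [4], [5], [6], [7], [8], [9]
  1-simplices (30): (30 of them)
  2-simplices (20): (20 of them)

so the chain groups are C_0 ≅ Z^10, C_1 ≅ Z^30, C_2 ≅ Z^20.

∂_1: C_1 → C_0 sends each edge [p,q] (with p < q) to q − p. For instance
  ∂[0,5] = [5] − [0].
The 10×30 boundary matrix has rank 9 and Smith normal form diag(1,1,1,1,1,1,1,1,1).

The boundary map ∂_2: C_2 → C_1 maps a triangle to the signed sum of its edges. For instance
  ∂[3,4,7] = [4,7] − [3,7] + [3,4],
  ∂[0,5,9] = [5,9] − [0,9] + [0,5].
This gives a 30×20 integer matrix of rank 20; reducing to Smith normal form yields diagonal entries (1,1,1,1,1,1,1,1,1,1,1,1,1,1,1,1,1,1,1,2).

Computing H_k = (kernel of ∂_k) / (image of ∂_{k+1}):

  H_0: rank C_0 − rank ∂_1 = 10 − 9 = 1, and the invariant factors of ∂_1 are all 1, so H_0 = Z.
  H_1: rank ker ∂_1 − rank ∂_2 = (30 − 9) − 20 = 1, and ∂_2 has invariant factor 2 > 1, so H_1 = Z ⊕ Z/2.
  H_2: rank ker ∂_2 − rank ∂_3 = (20 − 20) − 0 = 0, and there is no ∂_3, so H_2 = 0.

As a check, the Euler characteristic is 10 − 30 + 20 = 0, which agrees with 1 − 1 + 0 = 0.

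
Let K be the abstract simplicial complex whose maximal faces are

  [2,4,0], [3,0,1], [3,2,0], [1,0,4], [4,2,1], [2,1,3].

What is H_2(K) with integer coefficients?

H_2 = Z.

Take the total order 0 < 1 < 2 < 3 < 4 on the vertex set. Then K (dimension 2) consists of the simplices:

  0-simplices (5): [0], [1], [2], [3], [4]
  1-simplices (9): [0,1], [0,2], [0,3], [0,4], [1,2], [1,3], [1,4], [2,3], [2,4]
  2-simplices (6): [0,1,3], [0,1,4], [0,2,3], [0,2,4], [1,2,3], [1,2,4]

giving chain groups C_0 ≅ Z^5, C_1 ≅ Z^9, C_2 ≅ Z^6.

∂_1: C_1 → C_0 is given by ∂[p,q] = [q] − [p]. For instance
  ∂[0,3] = [3] − [0].
The resulting 5×9 matrix has rank 4, and its Smith normal form has invariant factors (1,1,1,1).

∂_2: C_2 → C_1 maps a triangle to the signed sum of its edges. For instance
  ∂[1,2,3] = [2,3] − [1,3] + [1,2],
  ∂[0,1,3] = [1,3] − [0,3] + [0,1].
This gives a 9×6 integer matrix of rank 5; reducing to Smith normal form yields diagonal entries (1,1,1,1,1).

Computing H_k = (kernel of ∂_k) / (image of ∂_{k+1}):

  H_2: rank ker ∂_2 − rank ∂_3 = (6 − 5) − 0 = 1, and there is no ∂_3, so H_2 ≅ Z.

(K is a triangulation of the 2-sphere S^2.)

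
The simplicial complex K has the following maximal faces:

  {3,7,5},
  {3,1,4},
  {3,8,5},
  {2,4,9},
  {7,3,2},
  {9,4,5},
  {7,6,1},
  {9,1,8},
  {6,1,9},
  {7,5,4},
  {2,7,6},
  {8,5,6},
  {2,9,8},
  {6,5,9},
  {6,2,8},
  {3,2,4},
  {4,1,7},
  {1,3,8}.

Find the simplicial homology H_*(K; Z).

H_0 ≅ Z,  H_1 ≅ Z × Z/2,  H_2 = 0.

Fix the vertex order 1 < 2 < 3 < 4 < 5 < 6 < 7 < 8 < 9 and write every simplex with vertices in increasing order. Then dim K = 2 and the simplices of K are:

  0-simplices (9): [1], [2], [3], [4], [5], [6], [7], [8], [9]
  1-simplices (27): (27 of them)
  2-simplices (18): [1,3,4], [1,3,8], [1,4,7], [1,6,7], [1,6,9], [1,8,9], [2,3,4], [2,3,7], [2,4,9], [2,6,7], [2,6,8], [2,8,9], [3,5,7], [3,5,8], [4,5,7], [4,5,9], [5,6,8], [5,6,9]

so the chain groups are C_0 ≅ Z^9, C_1 ≅ Z^27, C_2 ≅ Z^18.

Boundary ∂_1: C_1 → C_0 is given by ∂[p,q] = [q] − [p]. For instance
  ∂[4,9] = [9] − [4].
As a 9×27 matrix over Z this has rank 8, with invariant factors (1,1,1,1,1,1,1,1).

The boundary map ∂_2: C_2 → C_1 maps a triangle to the signed sum of its edges. For instance
  ∂[2,6,7] = [6,7] − [2,7] + [2,6],
  ∂[1,3,8] = [3,8] − [1,8] + [1,3].
As a 27×18 matrix over Z this has rank 18, with invariant factors (1,1,1,1,1,1,1,1,1,1,1,1,1,1,1,1,1,2).

Computing H_k = (kernel of ∂_k) / (image of ∂_{k+1}):

  H_0: rank C_0 − rank ∂_1 = 9 − 8 = 1, and the invariant factors of ∂_1 are all 1, so H_0 = Z.
  H_1: rank ker ∂_1 − rank ∂_2 = (27 − 8) − 18 = 1, and ∂_2 has invariant factor 2 > 1, so H_1 = Z × Z/2.
  H_2: rank ker ∂_2 − rank ∂_3 = (18 − 18) − 0 = 0, and there is no ∂_3, so H_2 = 0.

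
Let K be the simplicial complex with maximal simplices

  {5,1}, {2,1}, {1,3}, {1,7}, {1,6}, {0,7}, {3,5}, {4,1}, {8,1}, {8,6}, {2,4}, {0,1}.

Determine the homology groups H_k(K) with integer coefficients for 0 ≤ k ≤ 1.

H_0 = Z,  H_1 = Z^4.

Take the total order 0 < 1 < 2 < 3 < 4 < 5 < 6 < 7 < 8 on the vertex set. Then K (dimension 1) consists of the simplices:

  0-simplices (9): [0], [1], [2], [3], [4], [5], [6], [7], [8]
  1-simplices (12): [0,1], [0,7], [1,2], [1,3], [1,4], [1,5], [1,6], [1,7], [1,8], [2,4], [3,5], [6,8]

so the chain groups are C_0 ≅ Z^9, C_1 ≅ Z^12.

∂_1: C_1 → C_0 maps an edge to its endpoints' difference, ∂[p,q] = q − p. For instance
  ∂[1,8] = [8] − [1].
As a 9×12 matrix over Z this has rank 8, with invariant factors (1,1,1,1,1,1,1,1).

Now H_k = ker ∂_k / im ∂_{k+1}, so:

  H_0: rank C_0 − rank ∂_1 = 9 − 8 = 1, and the invariant factors of ∂_1 are all 1, so H_0 ≅ Z.
  H_1: rank ker ∂_1 − rank ∂_2 = (12 − 8) − 0 = 4, and there is no ∂_2, so H_1 ≅ Z^4.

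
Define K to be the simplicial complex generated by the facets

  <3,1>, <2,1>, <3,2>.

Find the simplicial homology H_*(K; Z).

H_0 = Z,  H_1 = Z.

We work with the vertex ordering 1 < 2 < 3. The simplices of K, each written with vertices in increasing order, are:

  0-simplices (3): [1], [2], [3]
  1-simplices (3): [1,2], [1,3], [2,3]

so the chain groups are C_0 ≅ Z^3, C_1 ≅ Z^3.

The boundary map ∂_1: C_1 → C_0 sends each edge [p,q] (with p < q) to q − p. For instance
  ∂[1,2] = [2] − [1].
As a 3×3 matrix over Z this has rank 2, with invariant factors (1,1).

From H_k ≅ ker(∂_k) / im(∂_{k+1}) we obtain:

  H_0: rank C_0 − rank ∂_1 = 3 − 2 = 1, and the invariant factors of ∂_1 are all 1, so H_0 = Z.
  H_1: rank ker ∂_1 − rank ∂_2 = (3 − 2) − 0 = 1, and there is no ∂_2, so H_1 = Z.

(K is a triangulation of the circle S^1.)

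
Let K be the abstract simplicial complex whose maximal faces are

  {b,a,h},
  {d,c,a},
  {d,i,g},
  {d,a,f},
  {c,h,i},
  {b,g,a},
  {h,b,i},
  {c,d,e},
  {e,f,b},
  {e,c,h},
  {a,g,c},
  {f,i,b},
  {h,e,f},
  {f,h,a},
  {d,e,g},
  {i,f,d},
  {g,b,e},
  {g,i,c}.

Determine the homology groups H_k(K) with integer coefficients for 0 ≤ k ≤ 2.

H_0 ≅ Z,  H_1 ≅ Z ⊕ Z_2,  H_2 = 0.

Order the vertices as a < b < c < d < e < f < g < h < i. Listing each simplex with vertices in this order, K has dimension 2 with simplices:

  0-simplices (9): a, b, c, d, e, f, g, h, i
  1-simplices (27): ab, ac, ad, af, ag, ah, be, bf, bg, bh, bi, cd, ce, cg, ch, ci, de, df, dg, di, ef, eg, eh, fh, fi, gi, hi
  2-simplices (18): abg, abh, acd, acg, adf, afh, bef, beg, bfi, bhi, cde, ceh, cgi, chi, deg, dfi, dgi, efh

so the chain groups are C_0 ≅ Z^9, C_1 ≅ Z^27, C_2 ≅ Z^18.

The boundary map ∂_1: C_1 → C_0 sends each edge [p,q] (with p < q) to q − p.
This gives a 9×27 integer matrix of rank 8; reducing to Smith normal form yields diagonal entries (1,1,1,1,1,1,1,1).

∂_2: C_2 → C_1 acts by ∂[p,q,r] = [q,r] − [p,r] + [p,q]. For instance
  ∂cgi = gi − ci + cg,
  ∂bhi = hi − bi + bh.
The 27×18 boundary matrix has rank 18 and Smith normal form diag(1,1,1,1,1,1,1,1,1,1,1,1,1,1,1,1,1,2).

From H_k ≅ ker(∂_k) / im(∂_{k+1}) we obtain:

  H_0: rank C_0 − rank ∂_1 = 9 − 8 = 1, and the invariant factors of ∂_1 are all 1, so H_0 ≅ Z.
  H_1: rank ker ∂_1 − rank ∂_2 = (27 − 8) − 18 = 1, and ∂_2 has invariant factor 2 > 1, so H_1 ≅ Z ⊕ Z_2.
  H_2: rank ker ∂_2 − rank ∂_3 = (18 − 18) − 0 = 0, and there is no ∂_3, so H_2 ≅ 0.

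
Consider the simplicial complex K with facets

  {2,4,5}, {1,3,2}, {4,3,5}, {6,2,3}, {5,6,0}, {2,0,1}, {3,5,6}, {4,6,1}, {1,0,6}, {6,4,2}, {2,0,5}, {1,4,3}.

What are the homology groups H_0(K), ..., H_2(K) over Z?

Fix the vertex order 0 < 1 < 2 < 3 < 4 < 5 < 6 and write every simplex with vertices in increasing order. Then dim K = 2 and the simplices of K are:

  0-simplices (7): [0], [1], [2], [3], [4], [5], [6]
  1-simplices (18): [0,1], [0,2], [0,5], [0,6], [1,2], [1,3], [1,4], [1,6], [2,3], [2,4], [2,5], [2,6], [3,4], [3,5], [3,6], [4,5], [4,6], [5,6]
  2-simplices (12): [0,1,2], [0,1,6], [0,2,5], [0,5,6], [1,2,3], [1,3,4], [1,4,6], [2,3,6], [2,4,5], [2,4,6], [3,4,5], [3,5,6]

giving chain groups C_0 ≅ Z^7, C_1 ≅ Z^18, C_2 ≅ Z^12.

The boundary map ∂_1: C_1 → C_0 is given by ∂[p,q] = [q] − [p].
This gives a 7×18 integer matrix of rank 6; reducing to Smith normal form yields diagonal entries (1,1,1,1,1,1).

Boundary ∂_2: C_2 → C_1 maps a triangle to the signed sum of its edges. For instance
  ∂[2,4,6] = [4,6] − [2,6] + [2,4],
  ∂[2,3,6] = [3,6] − [2,6] + [2,3].
This gives a 18×12 integer matrix of rank 12; reducing to Smith normal form yields diagonal entries (1,1,1,1,1,1,1,1,1,1,1,2).

Reading off H_k = ker ∂_k / im ∂_{k+1}:

  H_0: rank C_0 − rank ∂_1 = 7 − 6 = 1, and the invariant factors of ∂_1 are all 1, so H_0 ≅ Z.
  H_1: rank ker ∂_1 − rank ∂_2 = (18 − 6) − 12 = 0, and ∂_2 has invariant factor 2 > 1, so H_1 ≅ Z/2.
  H_2: rank ker ∂_2 − rank ∂_3 = (12 − 12) − 0 = 0, and there is no ∂_3, so H_2 ≅ 0.

H_0 ≅ Z,  H_1 ≅ Z/2,  H_2 = 0.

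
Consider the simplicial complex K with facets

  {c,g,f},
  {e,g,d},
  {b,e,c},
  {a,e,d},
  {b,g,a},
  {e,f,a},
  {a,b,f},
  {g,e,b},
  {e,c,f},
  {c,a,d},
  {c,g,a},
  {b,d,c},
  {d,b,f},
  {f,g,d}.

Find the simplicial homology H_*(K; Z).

H_0 ≅ Z,  H_1 ≅ Z^2,  H_2 ≅ Z.

Take the total order a < b < c < d < e < f < g on the vertex set. Then K (dimension 2) consists of the simplices:

  0-simplices (7): a, b, c, d, e, f, g
  1-simplices (21): ab, ac, ad, ae, af, ag, bc, bd, be, bf, bg, cd, ce, cf, cg, de, df, dg, ef, eg, fg
  2-simplices (14): abf, abg, acd, acg, ade, aef, bcd, bce, bdf, beg, cef, cfg, deg, dfg

Hence C_0 ≅ Z^7, C_1 ≅ Z^21, C_2 ≅ Z^14.

The boundary map ∂_1: C_1 → C_0 sends each edge [p,q] (with p < q) to q − p.
The resulting 7×21 matrix has rank 6, and its Smith normal form has invariant factors (1,1,1,1,1,1).

Boundary ∂_2: C_2 → C_1 acts by ∂[p,q,r] = [q,r] − [p,r] + [p,q]. For instance
  ∂abg = bg − ag + ab,
  ∂bdf = df − bf + bd.
The resulting 21×14 matrix has rank 13, and its Smith normal form has invariant factors (1,1,1,1,1,1,1,1,1,1,1,1,1).

Reading off H_k = ker ∂_k / im ∂_{k+1}:

  H_0: rank C_0 − rank ∂_1 = 7 − 6 = 1, and the invariant factors of ∂_1 are all 1, so H_0 ≅ Z.
  H_1: rank ker ∂_1 − rank ∂_2 = (21 − 6) − 13 = 2, and the invariant factors of ∂_2 are all 1, so H_1 ≅ Z^2.
  H_2: rank ker ∂_2 − rank ∂_3 = (14 − 13) − 0 = 1, and there is no ∂_3, so H_2 ≅ Z.

(K is a triangulation of the torus T^2.)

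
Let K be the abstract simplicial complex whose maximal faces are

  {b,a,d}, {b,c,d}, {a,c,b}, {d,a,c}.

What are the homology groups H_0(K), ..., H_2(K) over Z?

H_0 = Z,  H_1 = 0,  H_2 = Z.

Take the total order a < b < c < d on the vertex set. Then K (dimension 2) consists of the simplices:

  0-simplices (4): a, b, c, d
  1-simplices (6): ab, ac, ad, bc, bd, cd
  2-simplices (4): abc, abd, acd, bcd

so the chain groups are C_0 ≅ Z^4, C_1 ≅ Z^6, C_2 ≅ Z^4.

∂_1: C_1 → C_0 maps an edge to its endpoints' difference, ∂[p,q] = q − p. For instance
  ∂ac = c − a.
This gives a 4×6 integer matrix of rank 3; reducing to Smith normal form yields diagonal entries (1,1,1).

The boundary map ∂_2: C_2 → C_1 maps a triangle to the signed sum of its edges. For instance
  ∂acd = cd − ad + ac,
  ∂abd = bd − ad + ab.
The 6×4 boundary matrix has rank 3 and Smith normal form diag(1,1,1).

Now H_k = ker ∂_k / im ∂_{k+1}, so:

  H_0: rank C_0 − rank ∂_1 = 4 − 3 = 1, and the invariant factors of ∂_1 are all 1, so H_0 = Z.
  H_1: rank ker ∂_1 − rank ∂_2 = (6 − 3) − 3 = 0, and the invariant factors of ∂_2 are all 1, so H_1 = 0.
  H_2: rank ker ∂_2 − rank ∂_3 = (4 − 3) − 0 = 1, and there is no ∂_3, so H_2 = Z.

As a check, the Euler characteristic is 4 − 6 + 4 = 2, which agrees with 1 − 0 + 1 = 2.
(K is a triangulation of the 2-sphere S^2.)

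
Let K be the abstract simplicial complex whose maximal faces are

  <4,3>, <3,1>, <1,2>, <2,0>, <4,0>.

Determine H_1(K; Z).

H_1 ≅ Z.

We work with the vertex ordering 0 < 1 < 2 < 3 < 4. The simplices of K, each written with vertices in increasing order, are:

  0-simplices (5): [0], [1], [2], [3], [4]
  1-simplices (5): [0,2], [0,4], [1,2], [1,3], [3,4]

giving chain groups C_0 ≅ Z^5, C_1 ≅ Z^5.

Boundary ∂_1: C_1 → C_0 maps an edge to its endpoints' difference, ∂[p,q] = q − p. For instance
  ∂[1,3] = [3] − [1].
This gives a 5×5 integer matrix of rank 4; reducing to Smith normal form yields diagonal entries (1,1,1,1).

Now H_k = ker ∂_k / im ∂_{k+1}, so:

  H_1: rank ker ∂_1 − rank ∂_2 = (5 − 4) − 0 = 1, and there is no ∂_2, so H_1 ≅ Z.

(K is a triangulation of the circle S^1.)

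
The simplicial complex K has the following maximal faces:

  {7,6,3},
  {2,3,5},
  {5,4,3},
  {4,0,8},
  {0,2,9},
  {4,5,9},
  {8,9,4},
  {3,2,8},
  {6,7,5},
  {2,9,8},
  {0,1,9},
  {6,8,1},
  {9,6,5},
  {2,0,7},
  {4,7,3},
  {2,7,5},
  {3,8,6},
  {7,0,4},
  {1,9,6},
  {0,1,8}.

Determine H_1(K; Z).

Fix the vertex order 0 < 1 < 2 < 3 < 4 < 5 < 6 < 7 < 8 < 9 and write every simplex with vertices in increasing order. Then dim K = 2 and the simplices of K are:

  0-simplices (10): [0], [1], [2], [3], [4], [5], [6], [7], [8], [9]
  1-simplices (30): (30 of them)
  2-simplices (20): (20 of them)

Hence C_0 ≅ Z^10, C_1 ≅ Z^30, C_2 ≅ Z^20.

The boundary map ∂_1: C_1 → C_0 sends each edge [p,q] (with p < q) to q − p. For instance
  ∂[3,4] = [4] − [3].
As a 10×30 matrix over Z this has rank 9, with invariant factors (1,1,1,1,1,1,1,1,1).

∂_2: C_2 → C_1 maps a triangle to the signed sum of its edges. For instance
  ∂[0,2,9] = [2,9] − [0,9] + [0,2],
  ∂[0,4,8] = [4,8] − [0,8] + [0,4].
The resulting 30×20 matrix has rank 20, and its Smith normal form has invariant factors (1,1,1,1,1,1,1,1,1,1,1,1,1,1,1,1,1,1,1,2).

Now H_k = ker ∂_k / im ∂_{k+1}, so:

  H_1: rank ker ∂_1 − rank ∂_2 = (30 − 9) − 20 = 1, and ∂_2 has invariant factor 2 > 1, so H_1 = Z ⊕ Z_2.

H_1 = Z ⊕ Z_2.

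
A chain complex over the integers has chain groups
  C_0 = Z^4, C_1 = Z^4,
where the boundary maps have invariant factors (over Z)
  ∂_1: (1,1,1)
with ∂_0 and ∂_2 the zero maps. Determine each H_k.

H_0 ≅ Z,  H_1 ≅ Z.

H_0: b_0 = 4 − 0 − 3 = 1; torsion from ∂_1 factors > 1: none. So H_0 ≅ Z.
H_1: b_1 = 4 − 3 − 0 = 1; torsion from ∂_2 factors > 1: none. So H_1 ≅ Z.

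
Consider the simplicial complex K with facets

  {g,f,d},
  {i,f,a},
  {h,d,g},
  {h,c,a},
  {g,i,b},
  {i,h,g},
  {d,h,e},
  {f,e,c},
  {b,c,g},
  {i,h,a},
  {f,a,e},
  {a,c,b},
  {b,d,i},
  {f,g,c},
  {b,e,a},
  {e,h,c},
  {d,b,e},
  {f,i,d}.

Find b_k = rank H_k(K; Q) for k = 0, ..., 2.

Order the vertices as a < b < c < d < e < f < g < h < i. Listing each simplex with vertices in this order, K has dimension 2 with simplices:

  0-simplices (9): a, b, c, d, e, f, g, h, i
  1-simplices (27): ab, ac, ae, af, ah, ai, bc, bd, be, bg, bi, ce, cf, cg, ch, de, df, dg, dh, di, ef, eh, fg, fi, gh, gi, hi
  2-simplices (18): abc, abe, ach, aef, afi, ahi, bcg, bde, bdi, bgi, cef, ceh, cfg, deh, dfg, dfi, dgh, ghi

so the chain groups are C_0 ≅ Z^9, C_1 ≅ Z^27, C_2 ≅ Z^18.

∂_1: C_1 → C_0 is given by ∂[p,q] = [q] − [p].
This gives a 9×27 integer matrix of rank 8; reducing to Smith normal form yields diagonal entries (1,1,1,1,1,1,1,1).

∂_2: C_2 → C_1 maps a triangle to the signed sum of its edges. For instance
  ∂bgi = gi − bi + bg,
  ∂aef = ef − af + ae.
The 27×18 boundary matrix has rank 18 and Smith normal form diag(1,1,1,1,1,1,1,1,1,1,1,1,1,1,1,1,1,2).

Now H_k = ker ∂_k / im ∂_{k+1}, so:

  H_0: rank C_0 − rank ∂_1 = 9 − 8 = 1, and the invariant factors of ∂_1 are all 1, so H_0 = Z.
  H_1: rank ker ∂_1 − rank ∂_2 = (27 − 8) − 18 = 1, and ∂_2 has invariant factor 2 > 1, so H_1 = Z ⊕ Z/2.
  H_2: rank ker ∂_2 − rank ∂_3 = (18 − 18) − 0 = 0, and there is no ∂_3, so H_2 = 0.

(K is a triangulation of the Klein bottle.)

Hence the Betti numbers are b_0 = 1, b_1 = 1, b_2 = 0.

b_0 = 1, b_1 = 1, b_2 = 0.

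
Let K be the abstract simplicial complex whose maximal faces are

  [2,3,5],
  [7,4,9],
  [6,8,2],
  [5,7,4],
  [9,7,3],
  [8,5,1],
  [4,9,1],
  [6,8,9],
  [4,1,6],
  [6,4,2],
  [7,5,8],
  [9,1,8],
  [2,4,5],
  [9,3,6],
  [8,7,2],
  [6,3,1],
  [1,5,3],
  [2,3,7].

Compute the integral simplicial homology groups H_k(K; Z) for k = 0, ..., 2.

Fix the vertex order 1 < 2 < 3 < 4 < 5 < 6 < 7 < 8 < 9 and write every simplex with vertices in increasing order. Then dim K = 2 and the simplices of K are:

  0-simplices (9): [1], [2], [3], [4], [5], [6], [7], [8], [9]
  1-simplices (27): (27 of them)
  2-simplices (18): [1,3,5], [1,3,6], [1,4,6], [1,4,9], [1,5,8], [1,8,9], [2,3,5], [2,3,7], [2,4,5], [2,4,6], [2,6,8], [2,7,8], [3,6,9], [3,7,9], [4,5,7], [4,7,9], [5,7,8], [6,8,9]

Hence C_0 ≅ Z^9, C_1 ≅ Z^27, C_2 ≅ Z^18.

The boundary map ∂_1: C_1 → C_0 sends each edge [p,q] (with p < q) to q − p.
The resulting 9×27 matrix has rank 8, and its Smith normal form has invariant factors (1,1,1,1,1,1,1,1).

∂_2: C_2 → C_1 sends each 2-simplex [p,q,r] to [q,r] − [p,r] + [p,q]. For instance
  ∂[1,3,5] = [3,5] − [1,5] + [1,3],
  ∂[1,8,9] = [8,9] − [1,9] + [1,8].
The resulting 27×18 matrix has rank 18, and its Smith normal form has invariant factors (1,1,1,1,1,1,1,1,1,1,1,1,1,1,1,1,1,2).

From H_k ≅ ker(∂_k) / im(∂_{k+1}) we obtain:

  H_0: rank C_0 − rank ∂_1 = 9 − 8 = 1, and the invariant factors of ∂_1 are all 1, so H_0 = Z.
  H_1: rank ker ∂_1 − rank ∂_2 = (27 − 8) − 18 = 1, and ∂_2 has invariant factor 2 > 1, so H_1 = Z × Z/2.
  H_2: rank ker ∂_2 − rank ∂_3 = (18 − 18) − 0 = 0, and there is no ∂_3, so H_2 = 0.

(K is a triangulation of the Klein bottle.)

H_0 = Z,  H_1 = Z × Z/2,  H_2 = 0.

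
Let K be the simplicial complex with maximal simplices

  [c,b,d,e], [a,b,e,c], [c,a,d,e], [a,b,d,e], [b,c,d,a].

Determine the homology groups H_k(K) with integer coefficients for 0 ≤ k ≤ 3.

Order the vertices as a < b < c < d < e. Listing each simplex with vertices in this order, K has dimension 3 with simplices:

  0-simplices (5): a, b, c, d, e
  1-simplices (10): ab, ac, ad, ae, bc, bd, be, cd, ce, de
  2-simplices (10): abc, abd, abe, acd, ace, ade, bcd, bce, bde, cde
  3-simplices (5): abcd, abce, abde, acde, bcde

Hence C_0 ≅ Z^5, C_1 ≅ Z^10, C_2 ≅ Z^10, C_3 ≅ Z^5.

The boundary map ∂_1: C_1 → C_0 sends each edge [p,q] (with p < q) to q − p. For instance
  ∂de = e − d.
As a 5×10 matrix over Z this has rank 4, with invariant factors (1,1,1,1).

The boundary map ∂_2: C_2 → C_1 maps a triangle to the signed sum of its edges. For instance
  ∂bce = ce − be + bc,
  ∂cde = de − ce + cd.
The resulting 10×10 matrix has rank 6, and its Smith normal form has invariant factors (1,1,1,1,1,1).

Boundary ∂_3: C_3 → C_2 sends each 3-simplex σ to the alternating sum Σ_i (−1)^i (σ with its i-th vertex removed). For instance
  ∂bcde = cde − bde + bce − bcd,
  ∂abcd = bcd − acd + abd − abc.
As a 10×5 matrix over Z this has rank 4, with invariant factors (1,1,1,1).

Now H_k = ker ∂_k / im ∂_{k+1}, so:

  H_0: rank C_0 − rank ∂_1 = 5 − 4 = 1, and the invariant factors of ∂_1 are all 1, so H_0 ≅ Z.
  H_1: rank ker ∂_1 − rank ∂_2 = (10 − 4) − 6 = 0, and the invariant factors of ∂_2 are all 1, so H_1 ≅ 0.
  H_2: rank ker ∂_2 − rank ∂_3 = (10 − 6) − 4 = 0, and the invariant factors of ∂_3 are all 1, so H_2 ≅ 0.
  H_3: rank ker ∂_3 − rank ∂_4 = (5 − 4) − 0 = 1, and there is no ∂_4, so H_3 ≅ Z.

As a check, the Euler characteristic is 5 − 10 + 10 − 5 = 0, which agrees with 1 − 0 + 0 − 1 = 0.

H_0 = Z,  H_1 = 0,  H_2 = 0,  H_3 = Z.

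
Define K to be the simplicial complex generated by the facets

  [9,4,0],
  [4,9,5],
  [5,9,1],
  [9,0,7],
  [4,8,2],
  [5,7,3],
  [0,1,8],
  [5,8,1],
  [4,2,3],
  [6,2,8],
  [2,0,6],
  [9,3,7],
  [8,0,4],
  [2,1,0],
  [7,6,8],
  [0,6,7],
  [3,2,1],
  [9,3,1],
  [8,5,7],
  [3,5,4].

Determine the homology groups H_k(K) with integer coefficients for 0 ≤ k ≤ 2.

Take the total order 0 < 1 < 2 < 3 < 4 < 5 < 6 < 7 < 8 < 9 on the vertex set. Then K (dimension 2) consists of the simplices:

  0-simplices (10): [0], [1], [2], [3], [4], [5], [6], [7], [8], [9]
  1-simplices (30): (30 of them)
  2-simplices (20): (20 of them)

so the chain groups are C_0 ≅ Z^10, C_1 ≅ Z^30, C_2 ≅ Z^20.

∂_1: C_1 → C_0 maps an edge to its endpoints' difference, ∂[p,q] = q − p.
The 10×30 boundary matrix has rank 9 and Smith normal form diag(1,1,1,1,1,1,1,1,1).

∂_2: C_2 → C_1 acts by ∂[p,q,r] = [q,r] − [p,r] + [p,q]. For instance
  ∂[2,3,4] = [3,4] − [2,4] + [2,3],
  ∂[0,4,9] = [4,9] − [0,9] + [0,4].
This gives a 30×20 integer matrix of rank 20; reducing to Smith normal form yields diagonal entries (1,1,1,1,1,1,1,1,1,1,1,1,1,1,1,1,1,1,1,2).

Now H_k = ker ∂_k / im ∂_{k+1}, so:

  H_0: rank C_0 − rank ∂_1 = 10 − 9 = 1, and the invariant factors of ∂_1 are all 1, so H_0 = Z.
  H_1: rank ker ∂_1 − rank ∂_2 = (30 − 9) − 20 = 1, and ∂_2 has invariant factor 2 > 1, so H_1 = Z ⊕ Z/2Z.
  H_2: rank ker ∂_2 − rank ∂_3 = (20 − 20) − 0 = 0, and there is no ∂_3, so H_2 = 0.

H_0 = Z,  H_1 = Z ⊕ Z/2Z,  H_2 = 0.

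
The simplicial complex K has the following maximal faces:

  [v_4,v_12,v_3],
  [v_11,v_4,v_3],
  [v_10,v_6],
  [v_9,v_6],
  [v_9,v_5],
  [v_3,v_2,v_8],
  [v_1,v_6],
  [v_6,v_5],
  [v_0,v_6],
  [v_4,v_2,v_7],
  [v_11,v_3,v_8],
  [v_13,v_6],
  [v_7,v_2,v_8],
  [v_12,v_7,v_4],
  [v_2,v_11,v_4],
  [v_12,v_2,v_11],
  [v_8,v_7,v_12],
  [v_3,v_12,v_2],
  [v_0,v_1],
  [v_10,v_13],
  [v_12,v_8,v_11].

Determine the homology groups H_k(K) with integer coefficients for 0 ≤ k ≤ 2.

Fix the vertex order v_0 < v_1 < v_2 < v_3 < v_4 < v_5 < v_6 < v_7 < v_8 < v_9 < v_10 < v_11 < v_12 < v_13 and write every simplex with vertices in increasing order. Then dim K = 2 and the simplices of K are:

  0-simplices (14): [v_0], [v_1], [v_2], [v_3], [v_4], [v_5], [v_6], [v_7], [v_8], [v_9], [v_10], [v_11], [v_12], [v_13]
  1-simplices (27): (27 of them)
  2-simplices (12): (12 of them)

so the chain groups are C_0 ≅ Z^14, C_1 ≅ Z^27, C_2 ≅ Z^12.

Boundary ∂_1: C_1 → C_0 maps an edge to its endpoints' difference, ∂[p,q] = q − p. For instance
  ∂[v_10,v_13] = [v_13] − [v_10].
The resulting 14×27 matrix has rank 12, and its Smith normal form has invariant factors (1,1,1,1,1,1,1,1,1,1,1,1).

∂_2: C_2 → C_1 sends each 2-simplex [p,q,r] to [q,r] − [p,r] + [p,q]. For instance
  ∂[v_2,v_4,v_11] = [v_4,v_11] − [v_2,v_11] + [v_2,v_4],
  ∂[v_2,v_11,v_12] = [v_11,v_12] − [v_2,v_12] + [v_2,v_11].
The 27×12 boundary matrix has rank 12 and Smith normal form diag(1,1,1,1,1,1,1,1,1,1,1,2).

From H_k ≅ ker(∂_k) / im(∂_{k+1}) we obtain:

  H_0: rank C_0 − rank ∂_1 = 14 − 12 = 2, and the invariant factors of ∂_1 are all 1, so H_0 = Z^2.
  H_1: rank ker ∂_1 − rank ∂_2 = (27 − 12) − 12 = 3, and ∂_2 has invariant factor 2 > 1, so H_1 = Z^3 ⊕ Z/2Z.
  H_2: rank ker ∂_2 − rank ∂_3 = (12 − 12) − 0 = 0, and there is no ∂_3, so H_2 = 0.

(K is a triangulation of the disjoint union of a wedge of 3 circles and the real projective plane RP^2.)

H_0 ≅ Z^2,  H_1 ≅ Z^3 ⊕ Z/2Z,  H_2 = 0.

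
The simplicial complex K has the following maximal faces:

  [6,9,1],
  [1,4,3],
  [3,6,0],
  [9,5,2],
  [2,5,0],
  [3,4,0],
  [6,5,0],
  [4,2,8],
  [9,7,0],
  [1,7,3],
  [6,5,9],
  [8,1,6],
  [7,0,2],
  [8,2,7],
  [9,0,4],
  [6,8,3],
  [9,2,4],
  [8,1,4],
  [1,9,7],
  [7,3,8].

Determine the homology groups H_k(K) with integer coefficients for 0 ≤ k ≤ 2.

Fix the vertex order 0 < 1 < 2 < 3 < 4 < 5 < 6 < 7 < 8 < 9 and write every simplex with vertices in increasing order. Then dim K = 2 and the simplices of K are:

  0-simplices (10): [0], [1], [2], [3], [4], [5], [6], [7], [8], [9]
  1-simplices (30): (30 of them)
  2-simplices (20): (20 of them)

Hence C_0 ≅ Z^10, C_1 ≅ Z^30, C_2 ≅ Z^20.

Boundary ∂_1: C_1 → C_0 maps an edge to its endpoints' difference, ∂[p,q] = q − p.
The 10×30 boundary matrix has rank 9 and Smith normal form diag(1,1,1,1,1,1,1,1,1).

Boundary ∂_2: C_2 → C_1 sends each 2-simplex [p,q,r] to [q,r] − [p,r] + [p,q]. For instance
  ∂[1,7,9] = [7,9] − [1,9] + [1,7],
  ∂[1,6,8] = [6,8] − [1,8] + [1,6].
The 30×20 boundary matrix has rank 20 and Smith normal form diag(1,1,1,1,1,1,1,1,1,1,1,1,1,1,1,1,1,1,1,2).

Computing H_k = (kernel of ∂_k) / (image of ∂_{k+1}):

  H_0: rank C_0 − rank ∂_1 = 10 − 9 = 1, and the invariant factors of ∂_1 are all 1, so H_0 ≅ Z.
  H_1: rank ker ∂_1 − rank ∂_2 = (30 − 9) − 20 = 1, and ∂_2 has invariant factor 2 > 1, so H_1 ≅ Z × Z/2.
  H_2: rank ker ∂_2 − rank ∂_3 = (20 − 20) − 0 = 0, and there is no ∂_3, so H_2 ≅ 0.

(K is a triangulation of the Klein bottle.)

H_0 ≅ Z,  H_1 ≅ Z × Z/2,  H_2 = 0.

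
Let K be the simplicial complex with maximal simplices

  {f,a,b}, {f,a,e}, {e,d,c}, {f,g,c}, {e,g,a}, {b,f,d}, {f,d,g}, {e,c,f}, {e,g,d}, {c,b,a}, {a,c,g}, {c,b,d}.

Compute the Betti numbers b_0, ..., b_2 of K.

Take the total order a < b < c < d < e < f < g on the vertex set. Then K (dimension 2) consists of the simplices:

  0-simplices (7): a, b, c, d, e, f, g
  1-simplices (18): ab, ac, ae, af, ag, bc, bd, bf, cd, ce, cf, cg, de, df, dg, ef, eg, fg
  2-simplices (12): abc, abf, acg, aef, aeg, bcd, bdf, cde, cef, cfg, deg, dfg

Hence C_0 ≅ Z^7, C_1 ≅ Z^18, C_2 ≅ Z^12.

∂_1: C_1 → C_0 is given by ∂[p,q] = [q] − [p].
The 7×18 boundary matrix has rank 6 and Smith normal form diag(1,1,1,1,1,1).

The boundary map ∂_2: C_2 → C_1 acts by ∂[p,q,r] = [q,r] − [p,r] + [p,q]. For instance
  ∂cef = ef − cf + ce,
  ∂bdf = df − bf + bd.
As a 18×12 matrix over Z this has rank 12, with invariant factors (1,1,1,1,1,1,1,1,1,1,1,2).

Now H_k = ker ∂_k / im ∂_{k+1}, so:

  H_0: rank C_0 − rank ∂_1 = 7 − 6 = 1, and the invariant factors of ∂_1 are all 1, so H_0 = Z.
  H_1: rank ker ∂_1 − rank ∂_2 = (18 − 6) − 12 = 0, and ∂_2 has invariant factor 2 > 1, so H_1 = Z/2.
  H_2: rank ker ∂_2 − rank ∂_3 = (12 − 12) − 0 = 0, and there is no ∂_3, so H_2 = 0.

As a check, the Euler characteristic is 7 − 18 + 12 = 1, which agrees with 1 − 0 + 0 = 1.

Hence the Betti numbers are b_0 = 1, b_1 = 0, b_2 = 0.

b_0 = 1, b_1 = 0, b_2 = 0.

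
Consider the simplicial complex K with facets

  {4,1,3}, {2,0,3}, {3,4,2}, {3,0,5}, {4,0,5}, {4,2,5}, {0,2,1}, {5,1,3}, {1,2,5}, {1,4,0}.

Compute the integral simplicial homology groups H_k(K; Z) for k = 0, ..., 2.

H_0 ≅ Z,  H_1 ≅ Z_2,  H_2 = 0.

K has 6 vertices, 15 edges, 10 triangles.
rank ∂_0 = 0, rank ∂_1 = 5 ⇒ b_0 = 6 − 0 − 5 = 1; all invariant factors of ∂_1 are 1 so no torsion. So H_0 = Z.
rank ∂_1 = 5, rank ∂_2 = 10 ⇒ b_1 = 15 − 5 − 10 = 0; ∂_2 has invariant factor(s) [2] giving torsion. So H_1 = Z_2.
rank ∂_2 = 10, rank ∂_3 = 0 ⇒ b_2 = 10 − 10 − 0 = 0. So H_2 = 0.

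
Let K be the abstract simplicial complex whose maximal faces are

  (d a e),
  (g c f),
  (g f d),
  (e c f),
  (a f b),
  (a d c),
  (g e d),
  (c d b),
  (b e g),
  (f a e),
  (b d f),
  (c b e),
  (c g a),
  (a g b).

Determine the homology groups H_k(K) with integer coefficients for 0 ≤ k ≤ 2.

H_0 = Z,  H_1 = Z^2,  H_2 = Z.

Fix the vertex order a < b < c < d < e < f < g and write every simplex with vertices in increasing order. Then dim K = 2 and the simplices of K are:

  0-simplices (7): a, b, c, d, e, f, g
  1-simplices (21): ab, ac, ad, ae, af, ag, bc, bd, be, bf, bg, cd, ce, cf, cg, de, df, dg, ef, eg, fg
  2-simplices (14): abf, abg, acd, acg, ade, aef, bcd, bce, bdf, beg, cef, cfg, deg, dfg

giving chain groups C_0 ≅ Z^7, C_1 ≅ Z^21, C_2 ≅ Z^14.

The boundary map ∂_1: C_1 → C_0 sends each edge [p,q] (with p < q) to q − p. For instance
  ∂cg = g − c.
As a 7×21 matrix over Z this has rank 6, with invariant factors (1,1,1,1,1,1).

The boundary map ∂_2: C_2 → C_1 sends each 2-simplex [p,q,r] to [q,r] − [p,r] + [p,q]. For instance
  ∂acg = cg − ag + ac,
  ∂acd = cd − ad + ac.
The 21×14 boundary matrix has rank 13 and Smith normal form diag(1,1,1,1,1,1,1,1,1,1,1,1,1).

Now H_k = ker ∂_k / im ∂_{k+1}, so:

  H_0: rank C_0 − rank ∂_1 = 7 − 6 = 1, and the invariant factors of ∂_1 are all 1, so H_0 = Z.
  H_1: rank ker ∂_1 − rank ∂_2 = (21 − 6) − 13 = 2, and the invariant factors of ∂_2 are all 1, so H_1 = Z^2.
  H_2: rank ker ∂_2 − rank ∂_3 = (14 − 13) − 0 = 1, and there is no ∂_3, so H_2 = Z.

As a check, the Euler characteristic is 7 − 21 + 14 = 0, which agrees with 1 − 2 + 1 = 0.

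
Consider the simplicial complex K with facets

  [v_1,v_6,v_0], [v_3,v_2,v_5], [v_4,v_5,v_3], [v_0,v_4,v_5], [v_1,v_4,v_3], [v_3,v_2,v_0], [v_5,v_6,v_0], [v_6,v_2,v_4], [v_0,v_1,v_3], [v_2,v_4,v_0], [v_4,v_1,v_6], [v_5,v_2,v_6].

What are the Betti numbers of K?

We work with the vertex ordering v_0 < v_1 < v_2 < v_3 < v_4 < v_5 < v_6. The simplices of K, each written with vertices in increasing order, are:

  0-simplices (7): [v_0], [v_1], [v_2], [v_3], [v_4], [v_5], [v_6]
  1-simplices (18): (18 of them)
  2-simplices (12): (12 of them)

so the chain groups are C_0 ≅ Z^7, C_1 ≅ Z^18, C_2 ≅ Z^12.

The boundary map ∂_1: C_1 → C_0 maps an edge to its endpoints' difference, ∂[p,q] = q − p.
The 7×18 boundary matrix has rank 6 and Smith normal form diag(1,1,1,1,1,1).

∂_2: C_2 → C_1 sends each 2-simplex [p,q,r] to [q,r] − [p,r] + [p,q]. For instance
  ∂[v_0,v_1,v_3] = [v_1,v_3] − [v_0,v_3] + [v_0,v_1],
  ∂[v_2,v_3,v_5] = [v_3,v_5] − [v_2,v_5] + [v_2,v_3].
The 18×12 boundary matrix has rank 12 and Smith normal form diag(1,1,1,1,1,1,1,1,1,1,1,2).

Reading off H_k = ker ∂_k / im ∂_{k+1}:

  H_0: rank C_0 − rank ∂_1 = 7 − 6 = 1, and the invariant factors of ∂_1 are all 1, so H_0 = Z.
  H_1: rank ker ∂_1 − rank ∂_2 = (18 − 6) − 12 = 0, and ∂_2 has invariant factor 2 > 1, so H_1 = Z/2.
  H_2: rank ker ∂_2 − rank ∂_3 = (12 − 12) − 0 = 0, and there is no ∂_3, so H_2 = 0.

As a check, the Euler characteristic is 7 − 18 + 12 = 1, which agrees with 1 − 0 + 0 = 1.

Hence the Betti numbers are b_0 = 1, b_1 = 0, b_2 = 0.

b_0 = 1, b_1 = 0, b_2 = 0.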